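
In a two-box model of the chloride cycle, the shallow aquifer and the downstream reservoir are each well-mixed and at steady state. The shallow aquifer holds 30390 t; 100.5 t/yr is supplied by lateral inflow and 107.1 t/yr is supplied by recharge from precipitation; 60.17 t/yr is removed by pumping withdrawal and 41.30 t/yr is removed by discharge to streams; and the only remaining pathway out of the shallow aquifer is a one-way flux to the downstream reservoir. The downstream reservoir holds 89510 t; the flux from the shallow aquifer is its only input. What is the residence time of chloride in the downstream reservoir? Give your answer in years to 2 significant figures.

840 yr

Balance the shallow aquifer: ΣF_in = 100.5 + 107.1 = 207.60 t/yr.
Flux to the downstream reservoir = ΣF_in − (60.17 + 41.30) = 106.13 t/yr.
At steady state the output of the downstream reservoir equals its input, 106.13 t/yr.
τ = M / F = 89510 / 106.13 = 843.4 yr.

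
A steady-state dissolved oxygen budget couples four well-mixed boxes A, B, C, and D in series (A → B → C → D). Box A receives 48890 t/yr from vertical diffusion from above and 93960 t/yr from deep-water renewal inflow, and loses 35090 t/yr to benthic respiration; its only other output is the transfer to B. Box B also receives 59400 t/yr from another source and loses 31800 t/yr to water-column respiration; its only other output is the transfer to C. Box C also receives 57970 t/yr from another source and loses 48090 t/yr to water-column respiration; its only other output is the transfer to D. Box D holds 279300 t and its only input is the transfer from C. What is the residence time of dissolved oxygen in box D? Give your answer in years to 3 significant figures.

Box A: F(A→B) = (48890 + 93960) − 35090 = 107760 t/yr.
Box B: F(B→C) = (107760 + 59400) − 31800 = 135360 t/yr.
Box C: F(C→D) = (135360 + 57970) − 48090 = 145240 t/yr.
Box D throughput = its input = 145240 t/yr; τ = 279300 / 145240 = 1.923 yr.

1.92 yr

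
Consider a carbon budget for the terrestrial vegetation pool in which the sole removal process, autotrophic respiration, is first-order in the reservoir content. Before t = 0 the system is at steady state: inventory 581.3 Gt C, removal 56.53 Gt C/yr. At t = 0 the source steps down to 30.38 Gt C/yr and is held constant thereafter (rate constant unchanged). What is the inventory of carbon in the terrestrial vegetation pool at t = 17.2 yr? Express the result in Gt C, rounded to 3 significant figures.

363 Gt C

The sink rate constant is k = F₀/M₀ = 56.53/581.3 = 0.09725 yr⁻¹.
Solving dM/dt = F₁ − kM with M(0) = M₀ gives M(t) = F₁/k + (M₀ − F₁/k)·e^(−kt).
F₁/k = 30.38/0.09725 = 312.40 Gt C; kt = 0.09725 × 17.2 = 1.673, e^(−kt) = 0.1877.
M(17.2) = 312.40 + (581.3 − 312.40) × 0.1877 = 312.40 + 50.49 = 362.88 Gt C.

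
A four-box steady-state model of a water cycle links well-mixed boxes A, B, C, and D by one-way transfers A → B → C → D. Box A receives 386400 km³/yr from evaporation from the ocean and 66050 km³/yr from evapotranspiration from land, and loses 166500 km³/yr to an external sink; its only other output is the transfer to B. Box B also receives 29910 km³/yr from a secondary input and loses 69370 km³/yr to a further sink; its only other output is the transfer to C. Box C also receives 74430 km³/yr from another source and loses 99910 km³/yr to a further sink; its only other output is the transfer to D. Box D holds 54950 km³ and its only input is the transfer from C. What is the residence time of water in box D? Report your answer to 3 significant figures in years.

0.249 yr

Box A: F(A→B) = (386400 + 66050) − 166500 = 285950 km³/yr.
Box B: F(B→C) = (285950 + 29910) − 69370 = 246490 km³/yr.
Box C: F(C→D) = (246490 + 74430) − 99910 = 221010 km³/yr.
Box D throughput = its input = 221010 km³/yr; τ = 54950 / 221010 = 0.2486 yr.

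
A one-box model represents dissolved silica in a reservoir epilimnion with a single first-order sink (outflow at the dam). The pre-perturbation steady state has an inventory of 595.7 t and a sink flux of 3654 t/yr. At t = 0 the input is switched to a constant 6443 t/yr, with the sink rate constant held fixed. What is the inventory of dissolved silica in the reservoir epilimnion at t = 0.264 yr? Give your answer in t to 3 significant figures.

960 t

The sink rate constant is k = F₀/M₀ = 3654/595.7 = 6.134 yr⁻¹.
Solving dM/dt = F₁ − kM with M(0) = M₀ gives M(t) = F₁/k + (M₀ − F₁/k)·e^(−kt).
F₁/k = 6443/6.134 = 1050.4 t; kt = 6.134 × 0.264 = 1.619, e^(−kt) = 0.1980.
M(0.264) = 1050.4 + (595.7 − 1050.4) × 0.1980 = 1050.4 − 90.04 = 960.34 t.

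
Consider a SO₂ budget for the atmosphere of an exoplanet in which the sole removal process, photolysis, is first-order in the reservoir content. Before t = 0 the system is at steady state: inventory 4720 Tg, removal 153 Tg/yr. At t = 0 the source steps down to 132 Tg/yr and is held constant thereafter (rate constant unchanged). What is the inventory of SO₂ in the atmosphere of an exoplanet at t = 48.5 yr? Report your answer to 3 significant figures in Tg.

τ = M₀/F₀ = 4720/153 = 30.85 yr; rate constant k = 1/τ.
New steady state M_∞ = F₁/k = F₁·τ = 132 × 30.85 = 4072.2 Tg.
M(t) = M_∞ + (M₀ − M_∞)·e^(−t/τ); t/τ = 48.5/30.85 = 1.572, so e^(−t/τ) = 0.2076.
M(t) = 4072.2 + 647.8 × 0.2076 = 4206.6 Tg.

4210 Tg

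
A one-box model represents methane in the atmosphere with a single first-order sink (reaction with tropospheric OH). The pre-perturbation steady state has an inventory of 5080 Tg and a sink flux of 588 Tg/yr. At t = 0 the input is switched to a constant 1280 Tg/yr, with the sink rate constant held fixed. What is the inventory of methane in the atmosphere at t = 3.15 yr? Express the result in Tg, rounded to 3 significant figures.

The sink rate constant is k = F₀/M₀ = 588/5080 = 0.1157 yr⁻¹.
Solving dM/dt = F₁ − kM with M(0) = M₀ gives M(t) = F₁/k + (M₀ − F₁/k)·e^(−kt).
F₁/k = 1280/0.1157 = 11059 Tg; kt = 0.1157 × 3.15 = 0.3646, e^(−kt) = 0.6945.
M(3.15) = 11059 + (5080 − 11059) × 0.6945 = 11059 − 4152 = 6906.6 Tg.

6910 Tg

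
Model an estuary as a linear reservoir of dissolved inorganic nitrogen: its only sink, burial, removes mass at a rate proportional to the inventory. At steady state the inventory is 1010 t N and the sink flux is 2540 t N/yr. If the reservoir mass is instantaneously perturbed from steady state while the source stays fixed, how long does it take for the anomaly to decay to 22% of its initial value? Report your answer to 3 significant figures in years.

For a linear reservoir the anomaly decays as exp(−t/τ) with τ = M/F = 1010/2540 = 0.3976 yr.
exp(−t/τ) = 0.22 ⇒ t = −τ ln(0.22) = 0.3976 × 1.514 = 0.6021 yr.

0.602 yr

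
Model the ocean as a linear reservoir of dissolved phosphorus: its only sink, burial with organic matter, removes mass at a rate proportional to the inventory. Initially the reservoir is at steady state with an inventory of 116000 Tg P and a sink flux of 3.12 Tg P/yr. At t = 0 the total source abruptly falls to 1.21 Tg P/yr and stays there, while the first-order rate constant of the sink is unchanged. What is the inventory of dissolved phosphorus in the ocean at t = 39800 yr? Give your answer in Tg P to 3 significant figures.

69300 Tg P

The sink rate constant is k = F₀/M₀ = 3.12/116000 = 2.690×10^-5 yr⁻¹.
Solving dM/dt = F₁ − kM with M(0) = M₀ gives M(t) = F₁/k + (M₀ − F₁/k)·e^(−kt).
F₁/k = 1.21/2.690×10^-5 = 44987 Tg P; kt = 2.690×10^-5 × 39800 = 1.070, e^(−kt) = 0.3428.
M(39800) = 44987 + (116000 − 44987) × 0.3428 = 44987 + 24350 = 69333 Tg P.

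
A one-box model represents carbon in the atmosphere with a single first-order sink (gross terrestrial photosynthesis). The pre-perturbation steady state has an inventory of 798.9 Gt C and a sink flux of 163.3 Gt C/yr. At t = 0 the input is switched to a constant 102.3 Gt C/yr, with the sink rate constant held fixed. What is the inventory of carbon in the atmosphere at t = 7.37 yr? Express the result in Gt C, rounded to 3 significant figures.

The sink rate constant is k = F₀/M₀ = 163.3/798.9 = 0.2044 yr⁻¹.
Solving dM/dt = F₁ − kM with M(0) = M₀ gives M(t) = F₁/k + (M₀ − F₁/k)·e^(−kt).
F₁/k = 102.3/0.2044 = 500.47 Gt C; kt = 0.2044 × 7.37 = 1.506, e^(−kt) = 0.2217.
M(7.37) = 500.47 + (798.9 − 500.47) × 0.2217 = 500.47 + 66.16 = 566.63 Gt C.

567 Gt C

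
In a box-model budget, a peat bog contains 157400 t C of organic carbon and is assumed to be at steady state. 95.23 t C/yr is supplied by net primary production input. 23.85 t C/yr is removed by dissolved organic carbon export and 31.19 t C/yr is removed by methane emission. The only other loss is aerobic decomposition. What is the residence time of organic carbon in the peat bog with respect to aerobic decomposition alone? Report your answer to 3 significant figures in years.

3920 yr

At steady state ΣF_in = ΣF_out.
ΣF_in = 95.230 t C/yr.
Aerobic decomposition flux = ΣF_in − (23.85 + 31.19) = 95.230 − 55.04 = 40.19 t C/yr.
τ = M / F = 157400 / 40.19 = 3916 yr.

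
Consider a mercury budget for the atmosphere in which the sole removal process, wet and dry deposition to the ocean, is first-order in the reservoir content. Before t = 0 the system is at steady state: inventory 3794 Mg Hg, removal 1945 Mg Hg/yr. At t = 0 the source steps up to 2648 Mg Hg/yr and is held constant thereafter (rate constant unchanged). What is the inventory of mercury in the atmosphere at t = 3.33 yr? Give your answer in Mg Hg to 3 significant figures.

The sink rate constant is k = F₀/M₀ = 1945/3794 = 0.5127 yr⁻¹.
Solving dM/dt = F₁ − kM with M(0) = M₀ gives M(t) = F₁/k + (M₀ − F₁/k)·e^(−kt).
F₁/k = 2648/0.5127 = 5165.3 Mg Hg; kt = 0.5127 × 3.33 = 1.707, e^(−kt) = 0.1814.
M(3.33) = 5165.3 + (3794 − 5165.3) × 0.1814 = 5165.3 − 248.7 = 4916.6 Mg Hg.

4920 Mg Hg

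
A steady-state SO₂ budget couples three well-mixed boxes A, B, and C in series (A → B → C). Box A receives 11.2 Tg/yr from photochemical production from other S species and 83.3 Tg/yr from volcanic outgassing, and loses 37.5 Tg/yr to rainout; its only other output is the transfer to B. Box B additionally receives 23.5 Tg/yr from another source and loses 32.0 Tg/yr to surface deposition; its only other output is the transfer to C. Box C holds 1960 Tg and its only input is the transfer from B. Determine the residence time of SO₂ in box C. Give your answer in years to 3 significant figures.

40.4 yr

Box A: F(A→B) = (11.2 + 83.3) − 37.5 = 57.000 Tg/yr.
Box B: F(B→C) = (57.000 + 23.5) − 32.0 = 48.500 Tg/yr.
Box C throughput = its input = 48.500 Tg/yr; τ = 1960 / 48.500 = 40.41 yr.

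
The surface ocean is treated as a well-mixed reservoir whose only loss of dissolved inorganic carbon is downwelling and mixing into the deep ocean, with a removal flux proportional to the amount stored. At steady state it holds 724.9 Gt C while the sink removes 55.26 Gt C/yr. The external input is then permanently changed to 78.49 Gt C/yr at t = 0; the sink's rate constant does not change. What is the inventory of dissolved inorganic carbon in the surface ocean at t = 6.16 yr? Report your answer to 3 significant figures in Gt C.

The sink rate constant is k = F₀/M₀ = 55.26/724.9 = 0.07623 yr⁻¹.
Solving dM/dt = F₁ − kM with M(0) = M₀ gives M(t) = F₁/k + (M₀ − F₁/k)·e^(−kt).
F₁/k = 78.49/0.07623 = 1029.6 Gt C; kt = 0.07623 × 6.16 = 0.4696, e^(−kt) = 0.6253.
M(6.16) = 1029.6 + (724.9 − 1029.6) × 0.6253 = 1029.6 − 190.5 = 839.09 Gt C.

839 Gt C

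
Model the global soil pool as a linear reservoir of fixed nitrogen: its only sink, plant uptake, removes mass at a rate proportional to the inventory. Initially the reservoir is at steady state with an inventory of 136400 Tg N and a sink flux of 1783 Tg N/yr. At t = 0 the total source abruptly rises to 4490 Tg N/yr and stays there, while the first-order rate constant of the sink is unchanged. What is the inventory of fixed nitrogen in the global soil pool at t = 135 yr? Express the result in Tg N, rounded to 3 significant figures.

Residence time τ = M₀/F₀ = 76.50 yr. The eventual steady state is M_∞ = M₀·(F₁/F₀) = 136400 × 4490/1783 = 343490 Tg N.
The anomaly ΔM(t) = M(t) − M_∞ decays as ΔM₀·e^(−t/τ) with ΔM₀ = 136400 − 343490 = −207100 Tg N.
At t = 135 yr, e^(−t/τ) = e^(−1.765) = 0.1712, so ΔM = −35460 Tg N and M = 343490 − 35460 = 308030 Tg N.

308000 Tg N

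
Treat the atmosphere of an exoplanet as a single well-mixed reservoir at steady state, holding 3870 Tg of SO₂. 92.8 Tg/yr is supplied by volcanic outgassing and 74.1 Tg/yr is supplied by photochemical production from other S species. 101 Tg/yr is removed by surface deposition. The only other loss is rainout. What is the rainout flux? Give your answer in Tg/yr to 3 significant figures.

65.9 Tg/yr

At steady state ΣF_in = ΣF_out.
ΣF_in = 92.8 + 74.1 = 166.90 Tg/yr.
Rainout flux = ΣF_in − (101) = 166.90 − 101.0 = 65.90 Tg/yr.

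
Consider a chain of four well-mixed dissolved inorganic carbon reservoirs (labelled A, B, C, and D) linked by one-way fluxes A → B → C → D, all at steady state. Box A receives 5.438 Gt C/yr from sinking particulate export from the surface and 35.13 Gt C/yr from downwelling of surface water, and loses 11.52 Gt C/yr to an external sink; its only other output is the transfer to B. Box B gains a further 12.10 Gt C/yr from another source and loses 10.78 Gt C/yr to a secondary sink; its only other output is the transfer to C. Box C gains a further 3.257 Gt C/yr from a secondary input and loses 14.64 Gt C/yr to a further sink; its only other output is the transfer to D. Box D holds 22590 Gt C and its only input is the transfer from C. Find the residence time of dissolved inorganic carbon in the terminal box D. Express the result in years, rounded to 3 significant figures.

1190 yr

Box A: F(A→B) = (5.438 + 35.13) − 11.52 = 29.048 Gt C/yr.
Box B: F(B→C) = (29.048 + 12.10) − 10.78 = 30.368 Gt C/yr.
Box C: F(C→D) = (30.368 + 3.257) − 14.64 = 18.985 Gt C/yr.
Box D throughput = its input = 18.985 Gt C/yr; τ = 22590 / 18.985 = 1190 yr.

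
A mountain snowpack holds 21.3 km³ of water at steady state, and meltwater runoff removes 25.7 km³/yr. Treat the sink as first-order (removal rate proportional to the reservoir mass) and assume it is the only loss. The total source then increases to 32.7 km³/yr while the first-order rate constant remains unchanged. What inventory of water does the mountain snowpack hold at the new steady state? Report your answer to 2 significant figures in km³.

27 km³

Rate constant k = F/M = 25.7 / 21.3 = 1.207 yr⁻¹.
At the new steady state, source = k·M_new ⇒ M_new = 32.7 / 1.207 = 27.10 km³.
(Equivalently M_new = M × F_new/F_old = 21.3 × 32.7/25.7.)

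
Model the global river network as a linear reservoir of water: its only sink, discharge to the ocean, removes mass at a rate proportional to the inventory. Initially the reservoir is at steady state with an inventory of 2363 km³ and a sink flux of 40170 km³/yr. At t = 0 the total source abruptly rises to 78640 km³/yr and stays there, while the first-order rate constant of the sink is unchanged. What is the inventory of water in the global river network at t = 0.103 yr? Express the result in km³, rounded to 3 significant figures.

The sink rate constant is k = F₀/M₀ = 40170/2363 = 17.00 yr⁻¹.
Solving dM/dt = F₁ − kM with M(0) = M₀ gives M(t) = F₁/k + (M₀ − F₁/k)·e^(−kt).
F₁/k = 78640/17.00 = 4626.0 km³; kt = 17.00 × 0.103 = 1.751, e^(−kt) = 0.1736.
M(0.103) = 4626.0 + (2363 − 4626.0) × 0.1736 = 4626.0 − 392.9 = 4233.1 km³.

4230 km³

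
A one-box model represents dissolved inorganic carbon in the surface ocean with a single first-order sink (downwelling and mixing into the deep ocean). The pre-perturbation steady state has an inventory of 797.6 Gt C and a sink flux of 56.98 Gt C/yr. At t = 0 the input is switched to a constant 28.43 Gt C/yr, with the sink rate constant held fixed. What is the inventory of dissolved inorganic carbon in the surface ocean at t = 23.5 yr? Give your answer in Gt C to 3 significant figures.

τ = M₀/F₀ = 797.6/56.98 = 14.00 yr; rate constant k = 1/τ.
New steady state M_∞ = F₁/k = F₁·τ = 28.43 × 14.00 = 397.96 Gt C.
M(t) = M_∞ + (M₀ − M_∞)·e^(−t/τ); t/τ = 23.5/14.00 = 1.679, so e^(−t/τ) = 0.1866.
M(t) = 397.96 + 399.6 × 0.1866 = 472.53 Gt C.

473 Gt C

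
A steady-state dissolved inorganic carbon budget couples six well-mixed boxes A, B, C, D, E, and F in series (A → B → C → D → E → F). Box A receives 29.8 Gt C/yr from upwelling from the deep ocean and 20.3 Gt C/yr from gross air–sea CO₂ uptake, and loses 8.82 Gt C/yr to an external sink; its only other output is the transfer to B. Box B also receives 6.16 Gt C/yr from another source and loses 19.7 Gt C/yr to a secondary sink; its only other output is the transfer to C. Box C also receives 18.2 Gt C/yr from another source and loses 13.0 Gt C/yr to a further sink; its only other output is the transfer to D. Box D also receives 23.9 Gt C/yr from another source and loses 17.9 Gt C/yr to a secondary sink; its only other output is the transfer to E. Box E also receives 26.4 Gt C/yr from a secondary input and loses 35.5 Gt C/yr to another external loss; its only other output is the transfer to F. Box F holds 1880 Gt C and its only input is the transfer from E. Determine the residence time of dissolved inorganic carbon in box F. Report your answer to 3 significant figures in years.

63.0 yr

Box A: F(A→B) = (29.8 + 20.3) − 8.82 = 41.280 Gt C/yr.
Box B: F(B→C) = (41.280 + 6.16) − 19.7 = 27.740 Gt C/yr.
Box C: F(C→D) = (27.740 + 18.2) − 13.0 = 32.940 Gt C/yr.
Box D: F(D→E) = (32.940 + 23.9) − 17.9 = 38.940 Gt C/yr.
Box E: F(E→F) = (38.940 + 26.4) − 35.5 = 29.840 Gt C/yr.
Box F throughput = its input = 29.840 Gt C/yr; τ = 1880 / 29.840 = 63.00 yr.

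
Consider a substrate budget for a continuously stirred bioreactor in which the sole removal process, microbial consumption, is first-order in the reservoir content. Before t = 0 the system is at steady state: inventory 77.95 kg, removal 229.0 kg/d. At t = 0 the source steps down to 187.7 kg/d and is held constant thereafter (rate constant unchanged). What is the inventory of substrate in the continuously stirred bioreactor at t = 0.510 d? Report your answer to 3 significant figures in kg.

67.0 kg

τ = M₀/F₀ = 77.95/229.0 = 0.3404 d; rate constant k = 1/τ.
New steady state M_∞ = F₁/k = F₁·τ = 187.7 × 0.3404 = 63.892 kg.
M(t) = M_∞ + (M₀ − M_∞)·e^(−t/τ); t/τ = 0.510/0.3404 = 1.498, so e^(−t/τ) = 0.2235.
M(t) = 63.892 + 14.06 × 0.2235 = 67.034 kg.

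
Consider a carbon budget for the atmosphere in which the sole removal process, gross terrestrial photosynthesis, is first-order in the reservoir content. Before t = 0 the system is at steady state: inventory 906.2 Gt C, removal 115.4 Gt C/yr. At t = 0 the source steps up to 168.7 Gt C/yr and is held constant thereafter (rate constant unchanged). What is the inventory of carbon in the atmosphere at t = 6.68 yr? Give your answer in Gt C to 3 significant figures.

Residence time τ = M₀/F₀ = 7.853 yr. The eventual steady state is M_∞ = M₀·(F₁/F₀) = 906.2 × 168.7/115.4 = 1324.7 Gt C.
The anomaly ΔM(t) = M(t) − M_∞ decays as ΔM₀·e^(−t/τ) with ΔM₀ = 906.2 − 1324.7 = −418.5 Gt C.
At t = 6.68 yr, e^(−t/τ) = e^(−0.8507) = 0.4271, so ΔM = −178.8 Gt C and M = 1324.7 − 178.8 = 1146.0 Gt C.

1150 Gt C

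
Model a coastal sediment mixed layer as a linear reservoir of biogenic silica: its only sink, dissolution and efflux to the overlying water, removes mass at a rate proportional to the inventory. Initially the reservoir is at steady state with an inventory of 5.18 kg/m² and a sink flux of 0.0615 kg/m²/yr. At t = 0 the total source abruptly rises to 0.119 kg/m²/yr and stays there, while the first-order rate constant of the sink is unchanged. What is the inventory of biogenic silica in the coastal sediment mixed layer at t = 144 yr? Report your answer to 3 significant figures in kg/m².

Residence time τ = M₀/F₀ = 84.23 yr. The eventual steady state is M_∞ = M₀·(F₁/F₀) = 5.18 × 0.119/0.0615 = 10.023 kg/m².
The anomaly ΔM(t) = M(t) − M_∞ decays as ΔM₀·e^(−t/τ) with ΔM₀ = 5.18 − 10.023 = −4.843 kg/m².
At t = 144 yr, e^(−t/τ) = e^(−1.710) = 0.1809, so ΔM = −0.8763 kg/m² and M = 10.023 − 0.8763 = 9.1468 kg/m².

9.15 kg/m²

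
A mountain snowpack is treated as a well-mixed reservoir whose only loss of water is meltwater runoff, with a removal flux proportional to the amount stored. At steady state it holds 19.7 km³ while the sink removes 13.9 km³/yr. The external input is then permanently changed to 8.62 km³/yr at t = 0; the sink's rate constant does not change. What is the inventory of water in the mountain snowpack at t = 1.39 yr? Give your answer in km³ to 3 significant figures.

15.0 km³

Residence time τ = M₀/F₀ = 1.417 yr. The eventual steady state is M_∞ = M₀·(F₁/F₀) = 19.7 × 8.62/13.9 = 12.217 km³.
The anomaly ΔM(t) = M(t) − M_∞ decays as ΔM₀·e^(−t/τ) with ΔM₀ = 19.7 − 12.217 = 7.483 km³.
At t = 1.39 yr, e^(−t/τ) = e^(−0.9808) = 0.3750, so ΔM = 2.806 km³ and M = 12.217 + 2.806 = 15.023 km³.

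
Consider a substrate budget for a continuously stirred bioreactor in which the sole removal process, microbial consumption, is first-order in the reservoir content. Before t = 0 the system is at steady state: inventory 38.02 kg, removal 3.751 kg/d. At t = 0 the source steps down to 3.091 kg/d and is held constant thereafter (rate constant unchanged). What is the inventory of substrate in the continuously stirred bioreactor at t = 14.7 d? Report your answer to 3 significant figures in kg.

32.9 kg

The sink rate constant is k = F₀/M₀ = 3.751/38.02 = 0.09866 d⁻¹.
Solving dM/dt = F₁ − kM with M(0) = M₀ gives M(t) = F₁/k + (M₀ − F₁/k)·e^(−kt).
F₁/k = 3.091/0.09866 = 31.330 kg; kt = 0.09866 × 14.7 = 1.450, e^(−kt) = 0.2345.
M(14.7) = 31.330 + (38.02 − 31.330) × 0.2345 = 31.330 + 1.569 = 32.899 kg.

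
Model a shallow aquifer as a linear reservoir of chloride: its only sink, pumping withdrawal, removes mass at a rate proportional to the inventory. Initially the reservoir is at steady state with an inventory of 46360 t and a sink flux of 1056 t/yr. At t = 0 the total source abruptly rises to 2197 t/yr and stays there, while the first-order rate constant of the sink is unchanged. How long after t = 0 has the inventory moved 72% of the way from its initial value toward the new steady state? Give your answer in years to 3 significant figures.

τ = M₀/F₀ = 46360/1056 = 43.90 yr.
The remaining gap fraction is e^(−t/τ); 72% covered ⇒ e^(−t/τ) = 0.280.
t = −τ ln(0.280) = 43.90 × 1.273 = 55.89 yr.

55.9 yr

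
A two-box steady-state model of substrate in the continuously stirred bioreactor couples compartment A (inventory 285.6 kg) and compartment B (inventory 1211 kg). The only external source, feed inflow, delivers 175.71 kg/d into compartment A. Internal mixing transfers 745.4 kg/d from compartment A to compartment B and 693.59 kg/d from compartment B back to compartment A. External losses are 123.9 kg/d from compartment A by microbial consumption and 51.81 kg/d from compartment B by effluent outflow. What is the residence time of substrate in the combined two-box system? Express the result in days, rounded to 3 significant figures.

8.52 d

Residence time in the combined system uses the total inventory and the total *external* removal — internal exchanges between the two boxes cancel.
M_total = 285.6 + 1211 = 1496.6 kg.
ΣF_external_out = 123.9 + 51.81 = 175.71 kg/d.
τ = M_total / ΣF_ext = 1496.6 / 175.71 = 8.517 d.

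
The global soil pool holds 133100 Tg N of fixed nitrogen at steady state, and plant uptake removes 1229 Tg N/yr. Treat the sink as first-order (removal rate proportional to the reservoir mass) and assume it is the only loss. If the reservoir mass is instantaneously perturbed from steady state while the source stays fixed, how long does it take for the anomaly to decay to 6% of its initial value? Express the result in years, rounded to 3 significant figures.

305 yr

For a linear reservoir the anomaly decays as exp(−t/τ) with τ = M/F = 133100/1229 = 108.3 yr.
exp(−t/τ) = 0.06 ⇒ t = −τ ln(0.06) = 108.3 × 2.813 = 304.7 yr.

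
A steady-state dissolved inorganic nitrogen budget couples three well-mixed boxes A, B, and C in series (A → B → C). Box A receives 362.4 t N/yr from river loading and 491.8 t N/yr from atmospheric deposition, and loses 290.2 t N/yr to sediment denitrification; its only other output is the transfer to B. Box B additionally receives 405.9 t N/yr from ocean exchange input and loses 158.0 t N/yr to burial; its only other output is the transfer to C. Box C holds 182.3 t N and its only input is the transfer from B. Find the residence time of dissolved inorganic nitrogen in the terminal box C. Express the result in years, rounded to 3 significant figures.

0.225 yr

Box A: F(A→B) = (362.4 + 491.8) − 290.2 = 564.00 t N/yr.
Box B: F(B→C) = (564.00 + 405.9) − 158.0 = 811.90 t N/yr.
Box C throughput = its input = 811.90 t N/yr; τ = 182.3 / 811.90 = 0.2245 yr.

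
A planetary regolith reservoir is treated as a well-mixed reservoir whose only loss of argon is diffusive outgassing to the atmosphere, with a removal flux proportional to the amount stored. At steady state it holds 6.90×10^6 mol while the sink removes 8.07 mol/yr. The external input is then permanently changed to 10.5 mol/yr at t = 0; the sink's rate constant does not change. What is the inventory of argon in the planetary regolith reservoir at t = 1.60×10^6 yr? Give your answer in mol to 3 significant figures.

Residence time τ = M₀/F₀ = 855000 yr. The eventual steady state is M_∞ = M₀·(F₁/F₀) = 6.90×10^6 × 10.5/8.07 = 8.9777×10^6 mol.
The anomaly ΔM(t) = M(t) − M_∞ decays as ΔM₀·e^(−t/τ) with ΔM₀ = 6.90×10^6 − 8.9777×10^6 = −2.078×10^6 mol.
At t = 1.60×10^6 yr, e^(−t/τ) = e^(−1.871) = 0.1539, so ΔM = −319800 mol and M = 8.9777×10^6 − 319800 = 8.6579×10^6 mol.

8.66×10^6 mol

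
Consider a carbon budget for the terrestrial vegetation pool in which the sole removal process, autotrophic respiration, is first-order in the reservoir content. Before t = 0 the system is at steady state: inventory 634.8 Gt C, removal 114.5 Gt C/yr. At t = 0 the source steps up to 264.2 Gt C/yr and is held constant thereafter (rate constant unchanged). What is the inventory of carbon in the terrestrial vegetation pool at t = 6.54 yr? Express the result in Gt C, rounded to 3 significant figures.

Residence time τ = M₀/F₀ = 5.544 yr. The eventual steady state is M_∞ = M₀·(F₁/F₀) = 634.8 × 264.2/114.5 = 1464.8 Gt C.
The anomaly ΔM(t) = M(t) − M_∞ decays as ΔM₀·e^(−t/τ) with ΔM₀ = 634.8 − 1464.8 = −830.0 Gt C.
At t = 6.54 yr, e^(−t/τ) = e^(−1.180) = 0.3074, so ΔM = −255.1 Gt C and M = 1464.8 − 255.1 = 1209.6 Gt C.

1210 Gt C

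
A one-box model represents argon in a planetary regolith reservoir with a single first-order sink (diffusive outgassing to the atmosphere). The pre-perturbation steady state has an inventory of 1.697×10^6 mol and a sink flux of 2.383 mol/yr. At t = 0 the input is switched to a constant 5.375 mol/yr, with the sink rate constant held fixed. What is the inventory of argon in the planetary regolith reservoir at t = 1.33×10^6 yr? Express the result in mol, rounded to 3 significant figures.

3.50×10^6 mol

Residence time τ = M₀/F₀ = 712100 yr. The eventual steady state is M_∞ = M₀·(F₁/F₀) = 1.697×10^6 × 5.375/2.383 = 3.8277×10^6 mol.
The anomaly ΔM(t) = M(t) − M_∞ decays as ΔM₀·e^(−t/τ) with ΔM₀ = 1.697×10^6 − 3.8277×10^6 = −2.131×10^6 mol.
At t = 1.33×10^6 yr, e^(−t/τ) = e^(−1.868) = 0.1545, so ΔM = −329200 mol and M = 3.8277×10^6 − 329200 = 3.4985×10^6 mol.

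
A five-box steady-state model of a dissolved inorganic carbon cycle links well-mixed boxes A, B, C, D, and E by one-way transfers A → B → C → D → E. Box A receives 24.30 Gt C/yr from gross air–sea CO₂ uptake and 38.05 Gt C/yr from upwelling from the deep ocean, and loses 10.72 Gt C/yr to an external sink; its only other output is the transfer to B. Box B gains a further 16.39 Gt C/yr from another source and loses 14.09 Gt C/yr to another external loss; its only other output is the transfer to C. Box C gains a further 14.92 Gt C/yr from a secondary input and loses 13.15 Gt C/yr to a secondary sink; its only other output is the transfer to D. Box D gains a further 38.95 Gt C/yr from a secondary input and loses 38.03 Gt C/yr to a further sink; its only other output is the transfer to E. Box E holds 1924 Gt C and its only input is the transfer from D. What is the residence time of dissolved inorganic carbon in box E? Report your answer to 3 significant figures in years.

Box A: F(A→B) = (24.30 + 38.05) − 10.72 = 51.630 Gt C/yr.
Box B: F(B→C) = (51.630 + 16.39) − 14.09 = 53.930 Gt C/yr.
Box C: F(C→D) = (53.930 + 14.92) − 13.15 = 55.700 Gt C/yr.
Box D: F(D→E) = (55.700 + 38.95) − 38.03 = 56.620 Gt C/yr.
Box E throughput = its input = 56.620 Gt C/yr; τ = 1924 / 56.620 = 33.98 yr.

34.0 yr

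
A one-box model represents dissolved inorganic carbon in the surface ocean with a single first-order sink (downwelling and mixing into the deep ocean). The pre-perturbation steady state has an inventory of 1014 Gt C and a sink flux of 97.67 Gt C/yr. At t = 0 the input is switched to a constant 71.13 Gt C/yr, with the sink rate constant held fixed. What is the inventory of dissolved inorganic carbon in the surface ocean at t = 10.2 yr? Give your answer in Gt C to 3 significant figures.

τ = M₀/F₀ = 1014/97.67 = 10.38 yr; rate constant k = 1/τ.
New steady state M_∞ = F₁/k = F₁·τ = 71.13 × 10.38 = 738.46 Gt C.
M(t) = M_∞ + (M₀ − M_∞)·e^(−t/τ); t/τ = 10.2/10.38 = 0.9825, so e^(−t/τ) = 0.3744.
M(t) = 738.46 + 275.5 × 0.3744 = 841.62 Gt C.

842 Gt C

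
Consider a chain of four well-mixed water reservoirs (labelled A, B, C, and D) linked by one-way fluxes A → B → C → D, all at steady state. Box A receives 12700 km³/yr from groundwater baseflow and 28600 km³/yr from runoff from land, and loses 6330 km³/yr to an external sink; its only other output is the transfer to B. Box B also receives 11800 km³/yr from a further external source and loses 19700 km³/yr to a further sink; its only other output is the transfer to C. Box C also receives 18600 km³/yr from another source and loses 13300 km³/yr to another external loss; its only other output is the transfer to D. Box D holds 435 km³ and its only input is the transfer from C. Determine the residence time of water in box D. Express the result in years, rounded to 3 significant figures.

0.0134 yr

Box A: F(A→B) = (12700 + 28600) − 6330 = 34970 km³/yr.
Box B: F(B→C) = (34970 + 11800) − 19700 = 27070 km³/yr.
Box C: F(C→D) = (27070 + 18600) − 13300 = 32370 km³/yr.
Box D throughput = its input = 32370 km³/yr; τ = 435 / 32370 = 0.01344 yr.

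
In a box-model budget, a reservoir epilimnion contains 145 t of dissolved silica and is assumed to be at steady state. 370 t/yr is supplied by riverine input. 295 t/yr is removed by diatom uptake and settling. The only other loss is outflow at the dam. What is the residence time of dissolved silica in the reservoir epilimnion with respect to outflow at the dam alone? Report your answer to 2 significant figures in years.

1.9 yr

At steady state ΣF_in = ΣF_out.
ΣF_in = 370.00 t/yr.
Outflow at the dam flux = ΣF_in − (295) = 370.00 − 295.0 = 75.00 t/yr.
τ = M / F = 145 / 75.00 = 1.933 yr.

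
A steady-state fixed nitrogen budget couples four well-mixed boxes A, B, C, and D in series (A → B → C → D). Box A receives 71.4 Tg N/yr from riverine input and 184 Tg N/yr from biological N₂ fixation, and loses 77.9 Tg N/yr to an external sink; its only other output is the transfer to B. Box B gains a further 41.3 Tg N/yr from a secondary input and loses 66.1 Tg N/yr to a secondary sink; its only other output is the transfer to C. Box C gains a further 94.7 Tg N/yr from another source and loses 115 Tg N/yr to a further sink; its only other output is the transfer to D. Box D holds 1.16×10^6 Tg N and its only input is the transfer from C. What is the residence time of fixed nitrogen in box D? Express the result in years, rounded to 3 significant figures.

8760 yr

Box A: F(A→B) = (71.4 + 184) − 77.9 = 177.50 Tg N/yr.
Box B: F(B→C) = (177.50 + 41.3) − 66.1 = 152.70 Tg N/yr.
Box C: F(C→D) = (152.70 + 94.7) − 115 = 132.40 Tg N/yr.
Box D throughput = its input = 132.40 Tg N/yr; τ = 1.16×10^6 / 132.40 = 8761 yr.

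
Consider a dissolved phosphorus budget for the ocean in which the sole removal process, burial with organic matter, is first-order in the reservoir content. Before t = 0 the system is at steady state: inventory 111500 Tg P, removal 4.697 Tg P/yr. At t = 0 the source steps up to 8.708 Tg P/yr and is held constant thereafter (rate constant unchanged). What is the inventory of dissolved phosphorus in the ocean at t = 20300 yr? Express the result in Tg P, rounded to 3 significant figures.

166000 Tg P

The sink rate constant is k = F₀/M₀ = 4.697/111500 = 4.213×10^-5 yr⁻¹.
Solving dM/dt = F₁ − kM with M(0) = M₀ gives M(t) = F₁/k + (M₀ − F₁/k)·e^(−kt).
F₁/k = 8.708/4.213×10^-5 = 206720 Tg P; kt = 4.213×10^-5 × 20300 = 0.8551, e^(−kt) = 0.4252.
M(20300) = 206720 + (111500 − 206720) × 0.4252 = 206720 − 40490 = 166230 Tg P.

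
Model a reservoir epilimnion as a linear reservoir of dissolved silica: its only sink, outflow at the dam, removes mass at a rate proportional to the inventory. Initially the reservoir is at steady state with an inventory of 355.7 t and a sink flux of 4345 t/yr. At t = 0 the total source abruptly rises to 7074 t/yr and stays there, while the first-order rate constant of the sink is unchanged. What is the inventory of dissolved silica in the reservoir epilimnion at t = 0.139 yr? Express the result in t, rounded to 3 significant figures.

τ = M₀/F₀ = 355.7/4345 = 0.08186 yr; rate constant k = 1/τ.
New steady state M_∞ = F₁/k = F₁·τ = 7074 × 0.08186 = 579.11 t.
M(t) = M_∞ + (M₀ − M_∞)·e^(−t/τ); t/τ = 0.139/0.08186 = 1.698, so e^(−t/τ) = 0.1831.
M(t) = 579.11 − 223.4 × 0.1831 = 538.21 t.

538 t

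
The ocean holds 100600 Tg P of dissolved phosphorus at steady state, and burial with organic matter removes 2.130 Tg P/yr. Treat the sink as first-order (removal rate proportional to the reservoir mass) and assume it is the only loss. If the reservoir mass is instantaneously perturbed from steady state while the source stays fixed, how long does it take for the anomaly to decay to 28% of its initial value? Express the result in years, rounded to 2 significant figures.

For a linear reservoir the anomaly decays as exp(−t/τ) with τ = M/F = 100600/2.130 = 47230 yr.
exp(−t/τ) = 0.28 ⇒ t = −τ ln(0.28) = 47230 × 1.273 = 60120 yr.

60000 yr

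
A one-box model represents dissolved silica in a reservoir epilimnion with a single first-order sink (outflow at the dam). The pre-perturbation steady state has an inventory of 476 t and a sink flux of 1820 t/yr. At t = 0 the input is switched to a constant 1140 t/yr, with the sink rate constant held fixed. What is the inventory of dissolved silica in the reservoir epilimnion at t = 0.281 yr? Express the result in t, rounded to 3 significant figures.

τ = M₀/F₀ = 476/1820 = 0.2615 yr; rate constant k = 1/τ.
New steady state M_∞ = F₁/k = F₁·τ = 1140 × 0.2615 = 298.15 t.
M(t) = M_∞ + (M₀ − M_∞)·e^(−t/τ); t/τ = 0.281/0.2615 = 1.074, so e^(−t/τ) = 0.3415.
M(t) = 298.15 + 177.8 × 0.3415 = 358.89 t.

359 t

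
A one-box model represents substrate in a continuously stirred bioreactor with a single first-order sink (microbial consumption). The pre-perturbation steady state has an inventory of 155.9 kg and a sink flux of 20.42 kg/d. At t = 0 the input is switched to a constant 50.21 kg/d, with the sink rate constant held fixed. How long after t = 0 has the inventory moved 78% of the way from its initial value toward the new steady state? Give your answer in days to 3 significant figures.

11.6 d

τ = M₀/F₀ = 155.9/20.42 = 7.635 d.
The remaining gap fraction is e^(−t/τ); 78% covered ⇒ e^(−t/τ) = 0.220.
t = −τ ln(0.220) = 7.635 × 1.514 = 11.56 d.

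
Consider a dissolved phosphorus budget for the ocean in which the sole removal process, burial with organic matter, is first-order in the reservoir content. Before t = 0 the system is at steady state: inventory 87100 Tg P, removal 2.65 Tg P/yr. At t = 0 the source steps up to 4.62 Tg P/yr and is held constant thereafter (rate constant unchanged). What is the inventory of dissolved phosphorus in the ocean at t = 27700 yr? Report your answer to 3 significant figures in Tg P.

Residence time τ = M₀/F₀ = 32870 yr. The eventual steady state is M_∞ = M₀·(F₁/F₀) = 87100 × 4.62/2.65 = 151850 Tg P.
The anomaly ΔM(t) = M(t) − M_∞ decays as ΔM₀·e^(−t/τ) with ΔM₀ = 87100 − 151850 = −64750 Tg P.
At t = 27700 yr, e^(−t/τ) = e^(−0.8428) = 0.4305, so ΔM = −27880 Tg P and M = 151850 − 27880 = 123970 Tg P.

124000 Tg P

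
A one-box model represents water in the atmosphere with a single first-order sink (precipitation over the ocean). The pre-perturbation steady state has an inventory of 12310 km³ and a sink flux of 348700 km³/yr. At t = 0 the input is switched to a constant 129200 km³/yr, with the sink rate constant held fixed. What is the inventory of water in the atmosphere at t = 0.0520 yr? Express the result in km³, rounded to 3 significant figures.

The sink rate constant is k = F₀/M₀ = 348700/12310 = 28.33 yr⁻¹.
Solving dM/dt = F₁ − kM with M(0) = M₀ gives M(t) = F₁/k + (M₀ − F₁/k)·e^(−kt).
F₁/k = 129200/28.33 = 4561.1 km³; kt = 28.33 × 0.0520 = 1.473, e^(−kt) = 0.2292.
M(0.0520) = 4561.1 + (12310 − 4561.1) × 0.2292 = 4561.1 + 1776 = 6337.5 km³.

6340 km³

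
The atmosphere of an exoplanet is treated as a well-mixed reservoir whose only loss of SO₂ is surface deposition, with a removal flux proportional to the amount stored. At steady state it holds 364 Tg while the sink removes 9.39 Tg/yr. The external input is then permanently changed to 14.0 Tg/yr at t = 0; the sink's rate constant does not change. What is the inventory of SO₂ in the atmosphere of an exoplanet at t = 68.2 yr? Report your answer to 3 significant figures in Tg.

Residence time τ = M₀/F₀ = 38.76 yr. The eventual steady state is M_∞ = M₀·(F₁/F₀) = 364 × 14.0/9.39 = 542.71 Tg.
The anomaly ΔM(t) = M(t) − M_∞ decays as ΔM₀·e^(−t/τ) with ΔM₀ = 364 − 542.71 = −178.7 Tg.
At t = 68.2 yr, e^(−t/τ) = e^(−1.759) = 0.1722, so ΔM = −30.77 Tg and M = 542.71 − 30.77 = 511.94 Tg.

512 Tg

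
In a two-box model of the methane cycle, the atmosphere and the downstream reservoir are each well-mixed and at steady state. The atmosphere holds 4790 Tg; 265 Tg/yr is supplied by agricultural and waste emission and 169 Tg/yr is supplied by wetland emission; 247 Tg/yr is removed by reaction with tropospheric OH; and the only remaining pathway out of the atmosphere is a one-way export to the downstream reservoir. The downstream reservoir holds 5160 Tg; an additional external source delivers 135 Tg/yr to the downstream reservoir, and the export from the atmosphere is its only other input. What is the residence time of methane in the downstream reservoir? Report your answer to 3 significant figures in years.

16.0 yr

Balance the atmosphere: ΣF_in = 265 + 169 = 434.00 Tg/yr.
Export to the downstream reservoir = ΣF_in − (247) = 187.00 Tg/yr.
Total input to the downstream reservoir = 187.00 + 135 = 322.00 Tg/yr; at steady state this equals its total output.
τ = M / F = 5160 / 322.00 = 16.02 yr.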